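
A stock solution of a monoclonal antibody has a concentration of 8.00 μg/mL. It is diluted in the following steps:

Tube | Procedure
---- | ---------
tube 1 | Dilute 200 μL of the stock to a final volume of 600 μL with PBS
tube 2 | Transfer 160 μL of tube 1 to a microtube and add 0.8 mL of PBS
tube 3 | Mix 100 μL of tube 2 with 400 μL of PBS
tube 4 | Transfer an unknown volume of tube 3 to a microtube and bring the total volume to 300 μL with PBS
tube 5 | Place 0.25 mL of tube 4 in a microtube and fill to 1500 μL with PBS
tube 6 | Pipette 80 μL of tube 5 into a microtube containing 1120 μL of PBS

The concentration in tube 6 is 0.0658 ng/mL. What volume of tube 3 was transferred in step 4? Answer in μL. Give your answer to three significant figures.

20.0 μL

Step 1: 200 μL brought to 600 μL → factor 600/200 = 3
Step 2: 160 μL + 0.8 mL = 960 μL total → factor 960/160 = 6
Step 3: 100 μL + 400 μL = 500 μL total → factor 500/100 = 5
Step 4: v brought to 300 μL → factor = 300 μL/v
Step 5: 0.25 mL brought to 1500 μL → factor 1.5/0.25 = 6
Step 6: 80 μL + 1120 μL = 1200 μL total → factor 1200/80 = 15
Product of known-step factors = 8100
Overall factor = 8.00 μg/mL / (0.0658 ng/mL) = 1.2158 × 10^5
Step-4 factor = 1.2158 × 10^5 / 8100 = 15.01
v = 300 μL / 15.01 = 20.0 μL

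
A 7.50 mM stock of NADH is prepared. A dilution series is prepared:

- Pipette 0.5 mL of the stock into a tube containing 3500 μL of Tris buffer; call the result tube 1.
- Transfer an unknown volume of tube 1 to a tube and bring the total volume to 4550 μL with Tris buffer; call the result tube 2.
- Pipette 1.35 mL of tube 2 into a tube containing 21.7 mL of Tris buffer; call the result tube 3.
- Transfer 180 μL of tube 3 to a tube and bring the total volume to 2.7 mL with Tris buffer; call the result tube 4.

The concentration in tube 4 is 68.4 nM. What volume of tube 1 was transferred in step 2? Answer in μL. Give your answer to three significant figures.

85.0 μL

Step 1: 0.5 mL + 3500 μL = 4 mL total → factor 4/0.5 = 8
Step 2: v brought to 4550 μL → factor = 4550 μL/v
Step 3: 1.35 mL + 21.7 mL = 23.05 mL total → factor 23.05/1.35 = 17.074
Step 4: 180 μL brought to 2.7 mL → factor 2700/180 = 15
Product of known-step factors = 2048.9
Overall factor = 7.50 mM / (68.4 nM) = 1.0965 × 10^5
Step-2 factor = 1.0965 × 10^5 / 2048.9 = 53.516
v = 4550 μL / 53.516 = 85.0 μL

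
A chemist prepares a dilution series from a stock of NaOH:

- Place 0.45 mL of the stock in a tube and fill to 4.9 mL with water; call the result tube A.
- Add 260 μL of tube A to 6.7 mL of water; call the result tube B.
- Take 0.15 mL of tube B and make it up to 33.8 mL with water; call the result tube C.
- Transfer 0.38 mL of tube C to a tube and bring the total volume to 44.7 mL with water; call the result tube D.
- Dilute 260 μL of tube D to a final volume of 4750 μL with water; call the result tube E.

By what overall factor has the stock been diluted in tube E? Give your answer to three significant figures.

1.41 × 10^8

Step 1: 0.45 mL brought to 4.9 mL → factor 4.9/0.45 = 10.889
Step 2: 260 μL + 6.7 mL = 6960 μL total → factor 6960/260 = 26.769
Step 3: 0.15 mL brought to 33.8 mL → factor 33.8/0.15 = 225.33
Step 4: 0.38 mL brought to 44.7 mL → factor 44.7/0.38 = 117.63
Step 5: 260 μL brought to 4750 μL → factor 4750/260 = 18.269
Overall dilution factor = 10.889 × 26.769 × 225.33 × 117.63 × 18.269 = 1.4115 × 10^8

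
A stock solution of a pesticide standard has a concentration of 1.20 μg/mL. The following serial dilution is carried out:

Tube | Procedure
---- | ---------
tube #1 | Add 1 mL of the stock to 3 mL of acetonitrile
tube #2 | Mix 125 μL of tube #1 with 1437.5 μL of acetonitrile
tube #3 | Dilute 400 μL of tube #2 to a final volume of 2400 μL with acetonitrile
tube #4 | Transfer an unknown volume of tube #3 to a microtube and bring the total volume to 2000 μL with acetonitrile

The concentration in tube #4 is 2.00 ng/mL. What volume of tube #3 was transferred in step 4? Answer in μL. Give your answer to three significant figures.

Step 1: 1 mL + 3 mL = 4 mL total → factor 4/1 = 4
Step 2: 125 μL + 1437.5 μL = 1562.5 μL total → factor 1562.5/125 = 12.5
Step 3: 400 μL brought to 2400 μL → factor 2400/400 = 6
Step 4: v brought to 2000 μL → factor = 2000 μL/v
Product of known-step factors = 300
Overall factor = 1.20 μg/mL / (2.00 ng/mL) = 600
Step-4 factor = 600 / 300 = 2
v = 2000 μL / 2 = 1.00 × 10^3 μL

1.00 × 10^3 μL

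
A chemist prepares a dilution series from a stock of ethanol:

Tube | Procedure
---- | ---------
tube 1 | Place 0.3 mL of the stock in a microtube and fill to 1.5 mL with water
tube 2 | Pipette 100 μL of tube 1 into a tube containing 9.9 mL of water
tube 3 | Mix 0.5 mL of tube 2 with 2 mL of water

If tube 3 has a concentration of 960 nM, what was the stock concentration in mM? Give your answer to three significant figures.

Step 1: 0.3 mL brought to 1.5 mL → factor 1.5/0.3 = 5
Step 2: 100 μL + 9.9 mL = 10000 μL total → factor 10000/100 = 100
Step 3: 0.5 mL + 2 mL = 2.5 mL total → factor 2.5/0.5 = 5
Overall dilution factor = 5 × 100 × 5 = 2500
Stock = 960 nM × 2500 = 2.400 × 10^6 nM = 2.40 mM

2.40 mM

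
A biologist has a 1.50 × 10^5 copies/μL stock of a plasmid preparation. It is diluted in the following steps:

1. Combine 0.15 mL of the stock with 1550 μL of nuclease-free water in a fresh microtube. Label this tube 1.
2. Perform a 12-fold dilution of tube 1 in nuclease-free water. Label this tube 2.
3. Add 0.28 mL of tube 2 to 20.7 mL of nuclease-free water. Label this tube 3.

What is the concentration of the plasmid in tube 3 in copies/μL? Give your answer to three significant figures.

Step 1: 0.15 mL + 1550 μL = 1.7 mL total → factor 1.7/0.15 = 11.333
Step 2: 12-fold → factor 12
Step 3: 0.28 mL + 20.7 mL = 20.98 mL total → factor 20.98/0.28 = 74.929
Overall dilution factor = 11.333 × 12 × 74.929 = 10190
Final = 1.50 × 10^5 copies/μL / 10190 = 14.7 copies/μL

14.7 copies/μL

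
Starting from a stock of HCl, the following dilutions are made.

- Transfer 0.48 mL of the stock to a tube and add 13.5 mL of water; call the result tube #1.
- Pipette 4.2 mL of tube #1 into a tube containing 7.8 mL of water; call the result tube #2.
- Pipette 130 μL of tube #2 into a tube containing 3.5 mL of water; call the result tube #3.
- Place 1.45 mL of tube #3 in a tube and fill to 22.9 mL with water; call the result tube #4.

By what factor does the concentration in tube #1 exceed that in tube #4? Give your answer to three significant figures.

Step 1: 0.48 mL + 13.5 mL = 13.98 mL total → factor 13.98/0.48 = 29.125
Step 2: 4.2 mL + 7.8 mL = 12 mL total → factor 12/4.2 = 2.8571
Step 3: 130 μL + 3.5 mL = 3630 μL total → factor 3630/130 = 27.923
Step 4: 1.45 mL brought to 22.9 mL → factor 22.9/1.45 = 15.793
Dilution factor to tube #1 = 29.125; to tube #4 = 36697
[tube #1]/[tube #4] = (factor to tube #4)/(factor to tube #1) = 36697/29.125 = 1.26 × 10^3

1.26 × 10^3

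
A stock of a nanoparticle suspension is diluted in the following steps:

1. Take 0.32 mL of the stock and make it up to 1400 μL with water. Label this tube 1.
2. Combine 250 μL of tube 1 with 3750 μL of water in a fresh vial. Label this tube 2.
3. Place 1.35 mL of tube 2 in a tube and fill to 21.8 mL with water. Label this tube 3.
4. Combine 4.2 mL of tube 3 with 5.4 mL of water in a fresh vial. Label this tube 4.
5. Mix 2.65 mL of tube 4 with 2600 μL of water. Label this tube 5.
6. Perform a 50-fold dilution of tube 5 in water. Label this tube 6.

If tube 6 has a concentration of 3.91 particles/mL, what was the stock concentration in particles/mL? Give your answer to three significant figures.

1.00 × 10^6 particles/mL

Step 1: 0.32 mL brought to 1400 μL → factor 1.4/0.32 = 4.375
Step 2: 250 μL + 3750 μL = 4000 μL total → factor 4000/250 = 16
Step 3: 1.35 mL brought to 21.8 mL → factor 21.8/1.35 = 16.148
Step 4: 4.2 mL + 5.4 mL = 9.6 mL total → factor 9.6/4.2 = 2.2857
Step 5: 2.65 mL + 2600 μL = 5.25 mL total → factor 5.25/2.65 = 1.9811
Step 6: 50-fold → factor 50
Overall dilution factor = 4.375 × 16 × 16.148 × 2.2857 × 1.9811 × 50 = 2.5593 × 10^5
Stock = 3.91 particles/mL × 2.5593 × 10^5 = 1.00 × 10^6 particles/mL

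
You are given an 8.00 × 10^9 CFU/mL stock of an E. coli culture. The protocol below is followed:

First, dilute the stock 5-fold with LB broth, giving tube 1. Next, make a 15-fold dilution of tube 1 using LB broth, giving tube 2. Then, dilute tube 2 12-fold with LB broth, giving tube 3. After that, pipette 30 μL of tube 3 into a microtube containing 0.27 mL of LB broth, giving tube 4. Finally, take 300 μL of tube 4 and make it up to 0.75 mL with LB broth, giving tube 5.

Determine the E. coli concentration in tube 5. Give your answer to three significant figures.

Step 1: 5-fold → factor 5
Step 2: 15-fold → factor 15
Step 3: 12-fold → factor 12
Step 4: 30 μL + 0.27 mL = 300 μL total → factor 300/30 = 10
Step 5: 300 μL brought to 0.75 mL → factor 750/300 = 2.5
Overall dilution factor = 5 × 15 × 12 × 10 × 2.5 = 22500
Final = 8.00 × 10^9 CFU/mL / 22500 = 3.56 × 10^5 CFU/mL

3.56 × 10^5 CFU/mL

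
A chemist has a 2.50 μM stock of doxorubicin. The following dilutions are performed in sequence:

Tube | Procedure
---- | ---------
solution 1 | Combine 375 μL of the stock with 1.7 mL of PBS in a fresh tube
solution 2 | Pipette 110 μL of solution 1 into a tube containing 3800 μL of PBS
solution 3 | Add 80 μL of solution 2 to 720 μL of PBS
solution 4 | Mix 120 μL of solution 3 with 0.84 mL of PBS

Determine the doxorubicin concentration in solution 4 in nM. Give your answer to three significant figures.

0.159 nM

Step 1: 375 μL + 1.7 mL = 2075 μL total → factor 2075/375 = 5.5333
Step 2: 110 μL + 3800 μL = 3910 μL total → factor 3910/110 = 35.545
Step 3: 80 μL + 720 μL = 800 μL total → factor 800/80 = 10
Step 4: 120 μL + 0.84 mL = 960 μL total → factor 960/120 = 8
Overall dilution factor = 5.5333 × 35.545 × 10 × 8 = 15735
Final = 2.50 μM / 15735 = 0.0001589 μM = 0.159 nM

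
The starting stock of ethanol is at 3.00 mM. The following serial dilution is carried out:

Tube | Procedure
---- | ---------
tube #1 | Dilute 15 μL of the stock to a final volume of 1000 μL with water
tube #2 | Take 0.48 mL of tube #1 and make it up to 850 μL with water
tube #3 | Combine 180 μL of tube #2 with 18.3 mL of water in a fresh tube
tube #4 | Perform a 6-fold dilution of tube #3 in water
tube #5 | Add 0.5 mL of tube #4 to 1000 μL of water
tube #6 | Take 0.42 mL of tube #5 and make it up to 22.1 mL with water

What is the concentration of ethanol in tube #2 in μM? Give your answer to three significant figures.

Step 1: 15 μL brought to 1000 μL → factor 1000/15 = 66.667
Step 2: 0.48 mL brought to 850 μL → factor 0.85/0.48 = 1.7708
Dilution factor through tube #2 = 66.667 × 1.7708 = 118.06
[tube #2] = 3.00 mM / 118.06 = 0.02541 mM = 25.4 μM

25.4 μM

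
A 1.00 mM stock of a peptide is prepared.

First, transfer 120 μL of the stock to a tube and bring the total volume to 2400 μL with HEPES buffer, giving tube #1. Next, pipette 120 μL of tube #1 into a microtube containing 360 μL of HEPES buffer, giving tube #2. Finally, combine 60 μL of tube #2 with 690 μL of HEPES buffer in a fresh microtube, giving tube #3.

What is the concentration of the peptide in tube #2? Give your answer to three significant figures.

0.0125 mM

Step 1: 120 μL brought to 2400 μL → factor 2400/120 = 20
Step 2: 120 μL + 360 μL = 480 μL total → factor 480/120 = 4
Dilution factor through tube #2 = 20 × 4 = 80
[tube #2] = 1.00 mM / 80 = 0.0125 mM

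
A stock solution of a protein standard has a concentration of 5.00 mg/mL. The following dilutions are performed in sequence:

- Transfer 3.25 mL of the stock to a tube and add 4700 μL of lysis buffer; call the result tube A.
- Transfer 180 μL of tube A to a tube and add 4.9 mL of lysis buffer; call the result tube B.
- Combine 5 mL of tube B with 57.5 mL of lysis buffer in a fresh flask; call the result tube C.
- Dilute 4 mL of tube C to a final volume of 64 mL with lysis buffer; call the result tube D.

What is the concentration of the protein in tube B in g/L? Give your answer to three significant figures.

Step 1: 3.25 mL + 4700 μL = 7.95 mL total → factor 7.95/3.25 = 2.4462
Step 2: 180 μL + 4.9 mL = 5080 μL total → factor 5080/180 = 28.222
Dilution factor through tube B = 2.4462 × 28.222 = 69.036
[tube B] = 5.00 mg/mL / 69.036 = 0.07243 mg/mL = 0.0724 g/L

0.0724 g/L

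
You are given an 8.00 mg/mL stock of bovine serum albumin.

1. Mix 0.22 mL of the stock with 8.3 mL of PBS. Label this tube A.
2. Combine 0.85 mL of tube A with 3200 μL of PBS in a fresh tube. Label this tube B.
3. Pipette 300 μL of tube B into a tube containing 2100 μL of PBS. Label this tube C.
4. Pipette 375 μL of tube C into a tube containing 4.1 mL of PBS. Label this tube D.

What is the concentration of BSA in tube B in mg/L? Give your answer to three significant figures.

Step 1: 0.22 mL + 8.3 mL = 8.52 mL total → factor 8.52/0.22 = 38.727
Step 2: 0.85 mL + 3200 μL = 4.05 mL total → factor 4.05/0.85 = 4.7647
Dilution factor through tube B = 38.727 × 4.7647 = 184.52
[tube B] = 8.00 mg/mL / 184.52 = 0.04335 mg/mL = 43.4 mg/L

43.4 mg/L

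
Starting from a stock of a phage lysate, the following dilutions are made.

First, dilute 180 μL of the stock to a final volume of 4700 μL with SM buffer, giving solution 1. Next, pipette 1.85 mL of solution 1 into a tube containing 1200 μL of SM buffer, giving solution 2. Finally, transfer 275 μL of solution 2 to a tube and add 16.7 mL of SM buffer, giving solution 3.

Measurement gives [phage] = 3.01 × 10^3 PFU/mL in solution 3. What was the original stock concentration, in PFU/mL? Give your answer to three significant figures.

Step 1: 180 μL brought to 4700 μL → factor 4700/180 = 26.111
Step 2: 1.85 mL + 1200 μL = 3.05 mL total → factor 3.05/1.85 = 1.6486
Step 3: 275 μL + 16.7 mL = 16975 μL total → factor 16975/275 = 61.727
Overall dilution factor = 26.111 × 1.6486 × 61.727 = 2657.2
Stock = 3.01 × 10^3 PFU/mL × 2657.2 = 8.00 × 10^6 PFU/mL

8.00 × 10^6 PFU/mL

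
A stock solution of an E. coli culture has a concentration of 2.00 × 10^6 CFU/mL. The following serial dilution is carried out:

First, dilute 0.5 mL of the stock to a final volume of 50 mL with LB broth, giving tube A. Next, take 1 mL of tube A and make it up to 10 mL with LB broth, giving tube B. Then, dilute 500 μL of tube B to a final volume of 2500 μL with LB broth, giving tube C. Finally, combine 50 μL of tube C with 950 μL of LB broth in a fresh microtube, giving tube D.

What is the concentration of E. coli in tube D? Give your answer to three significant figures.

Step 1: 0.5 mL brought to 50 mL → factor 50/0.5 = 100
Step 2: 1 mL brought to 10 mL → factor 10/1 = 10
Step 3: 500 μL brought to 2500 μL → factor 2500/500 = 5
Step 4: 50 μL + 950 μL = 1000 μL total → factor 1000/50 = 20
Overall dilution factor = 100 × 10 × 5 × 20 = 1 × 10^5
Final = 2.00 × 10^6 CFU/mL / 1 × 10^5 = 20.0 CFU/mL

20.0 CFU/mL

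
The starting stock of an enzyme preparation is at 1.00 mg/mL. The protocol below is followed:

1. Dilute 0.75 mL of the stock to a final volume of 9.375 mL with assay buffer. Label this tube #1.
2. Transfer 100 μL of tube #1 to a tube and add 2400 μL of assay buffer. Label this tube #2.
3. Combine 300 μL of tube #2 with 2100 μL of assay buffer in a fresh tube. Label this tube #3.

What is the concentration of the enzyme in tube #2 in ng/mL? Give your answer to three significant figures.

3.20 × 10^3 ng/mL

Step 1: 0.75 mL brought to 9.375 mL → factor 9.375/0.75 = 12.5
Step 2: 100 μL + 2400 μL = 2500 μL total → factor 2500/100 = 25
Dilution factor through tube #2 = 12.5 × 25 = 312.5
[tube #2] = 1.00 mg/mL / 312.5 = 0.003200 mg/mL = 3.20 × 10^3 ng/mL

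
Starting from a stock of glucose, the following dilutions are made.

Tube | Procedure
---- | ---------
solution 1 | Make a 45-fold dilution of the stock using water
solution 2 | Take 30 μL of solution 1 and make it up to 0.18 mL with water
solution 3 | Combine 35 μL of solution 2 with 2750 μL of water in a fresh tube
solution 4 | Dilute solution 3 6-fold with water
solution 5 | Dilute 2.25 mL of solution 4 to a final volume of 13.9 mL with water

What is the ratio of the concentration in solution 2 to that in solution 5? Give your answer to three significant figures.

2.95 × 10^3

Step 1: 45-fold → factor 45
Step 2: 30 μL brought to 0.18 mL → factor 180/30 = 6
Step 3: 35 μL + 2750 μL = 2785 μL total → factor 2785/35 = 79.571
Step 4: 6-fold → factor 6
Step 5: 2.25 mL brought to 13.9 mL → factor 13.9/2.25 = 6.1778
Dilution factor to solution 2 = 270; to solution 5 = 7.9635 × 10^5
[solution 2]/[solution 5] = (factor to solution 5)/(factor to solution 2) = 7.9635 × 10^5/270 = 2.95 × 10^3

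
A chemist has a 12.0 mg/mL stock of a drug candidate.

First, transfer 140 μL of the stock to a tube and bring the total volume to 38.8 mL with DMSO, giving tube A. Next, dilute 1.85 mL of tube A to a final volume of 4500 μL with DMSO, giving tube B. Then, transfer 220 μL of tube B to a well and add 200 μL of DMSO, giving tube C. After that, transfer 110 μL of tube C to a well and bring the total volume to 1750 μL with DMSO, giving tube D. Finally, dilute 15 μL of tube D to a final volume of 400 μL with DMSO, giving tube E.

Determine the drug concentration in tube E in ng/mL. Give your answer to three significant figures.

Step 1: 140 μL brought to 38.8 mL → factor 38800/140 = 277.14
Step 2: 1.85 mL brought to 4500 μL → factor 4.5/1.85 = 2.4324
Step 3: 220 μL + 200 μL = 420 μL total → factor 420/220 = 1.9091
Step 4: 110 μL brought to 1750 μL → factor 1750/110 = 15.909
Step 5: 15 μL brought to 400 μL → factor 400/15 = 26.667
Overall dilution factor = 277.14 × 2.4324 × 1.9091 × 15.909 × 26.667 = 5.4599 × 10^5
Final = 12.0 mg/mL / 5.4599 × 10^5 = 2.198 × 10^-5 mg/mL = 22.0 ng/mL

22.0 ng/mL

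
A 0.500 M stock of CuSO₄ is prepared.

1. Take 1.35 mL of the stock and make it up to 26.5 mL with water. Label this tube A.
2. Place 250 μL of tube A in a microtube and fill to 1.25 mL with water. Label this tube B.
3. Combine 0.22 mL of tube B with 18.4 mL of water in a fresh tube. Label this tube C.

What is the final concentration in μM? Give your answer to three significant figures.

60.2 μM

Step 1: 1.35 mL brought to 26.5 mL → factor 26.5/1.35 = 19.63
Step 2: 250 μL brought to 1.25 mL → factor 1250/250 = 5
Step 3: 0.22 mL + 18.4 mL = 18.62 mL total → factor 18.62/0.22 = 84.636
Overall dilution factor = 19.63 × 5 × 84.636 = 8306.9
Final = 0.500 M / 8306.9 = 6.019 × 10^-5 M = 60.2 μM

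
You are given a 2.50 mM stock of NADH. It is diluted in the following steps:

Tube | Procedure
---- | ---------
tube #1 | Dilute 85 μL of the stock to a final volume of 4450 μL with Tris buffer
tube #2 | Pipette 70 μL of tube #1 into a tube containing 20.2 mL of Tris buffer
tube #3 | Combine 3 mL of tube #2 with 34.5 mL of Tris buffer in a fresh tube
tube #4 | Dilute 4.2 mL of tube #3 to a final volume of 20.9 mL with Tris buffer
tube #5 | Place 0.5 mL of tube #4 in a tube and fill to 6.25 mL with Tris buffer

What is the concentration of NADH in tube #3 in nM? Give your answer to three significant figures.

Step 1: 85 μL brought to 4450 μL → factor 4450/85 = 52.353
Step 2: 70 μL + 20.2 mL = 20270 μL total → factor 20270/70 = 289.57
Step 3: 3 mL + 34.5 mL = 37.5 mL total → factor 37.5/3 = 12.5
Dilution factor through tube #3 = 52.353 × 289.57 × 12.5 = 1.895 × 10^5
[tube #3] = 2.50 mM / 1.895 × 10^5 = 1.319 × 10^-5 mM = 13.2 nM

13.2 nM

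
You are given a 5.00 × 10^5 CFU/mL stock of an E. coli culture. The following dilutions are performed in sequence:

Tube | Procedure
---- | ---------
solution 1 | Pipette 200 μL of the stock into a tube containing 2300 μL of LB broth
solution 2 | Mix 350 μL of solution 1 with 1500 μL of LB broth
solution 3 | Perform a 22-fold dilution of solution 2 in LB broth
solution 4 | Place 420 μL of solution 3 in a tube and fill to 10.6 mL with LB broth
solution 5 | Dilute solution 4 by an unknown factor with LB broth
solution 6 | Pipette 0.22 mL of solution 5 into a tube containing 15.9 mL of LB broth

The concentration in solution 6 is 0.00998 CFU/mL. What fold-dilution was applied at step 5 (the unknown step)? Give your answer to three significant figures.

Step 1: 200 μL + 2300 μL = 2500 μL total → factor 2500/200 = 12.5
Step 2: 350 μL + 1500 μL = 1850 μL total → factor 1850/350 = 5.2857
Step 3: 22-fold → factor 22
Step 4: 420 μL brought to 10.6 mL → factor 10600/420 = 25.238
Step 5: unknown factor x
Step 6: 0.22 mL + 15.9 mL = 16.12 mL total → factor 16.12/0.22 = 73.273
Product of known-step factors = 2.688 × 10^6
Overall factor = 5.00 × 10^5 CFU/mL / (0.00998 CFU/mL) = 5.01 × 10^7
x = 5.01 × 10^7 / 2.688 × 10^6 = 18.6

18.6-fold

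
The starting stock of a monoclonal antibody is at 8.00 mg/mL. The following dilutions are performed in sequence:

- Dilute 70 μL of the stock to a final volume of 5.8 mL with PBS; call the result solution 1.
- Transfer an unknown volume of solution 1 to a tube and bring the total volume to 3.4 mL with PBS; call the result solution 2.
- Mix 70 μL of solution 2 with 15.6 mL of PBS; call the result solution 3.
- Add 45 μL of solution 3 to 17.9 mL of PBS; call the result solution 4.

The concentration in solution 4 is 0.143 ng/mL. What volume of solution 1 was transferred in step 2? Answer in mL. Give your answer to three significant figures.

0.450 mL

Step 1: 70 μL brought to 5.8 mL → factor 5800/70 = 82.857
Step 2: v brought to 3.4 mL → factor = 3.4 mL/v
Step 3: 70 μL + 15.6 mL = 15670 μL total → factor 15670/70 = 223.86
Step 4: 45 μL + 17.9 mL = 17945 μL total → factor 17945/45 = 398.78
Product of known-step factors = 7.3966 × 10^6
Overall factor = 8.00 mg/mL / (0.143 ng/mL) = 5.5944 × 10^7
Step-2 factor = 5.5944 × 10^7 / 7.3966 × 10^6 = 7.5635
v = 3.4 mL / 7.5635 = 0.450 mL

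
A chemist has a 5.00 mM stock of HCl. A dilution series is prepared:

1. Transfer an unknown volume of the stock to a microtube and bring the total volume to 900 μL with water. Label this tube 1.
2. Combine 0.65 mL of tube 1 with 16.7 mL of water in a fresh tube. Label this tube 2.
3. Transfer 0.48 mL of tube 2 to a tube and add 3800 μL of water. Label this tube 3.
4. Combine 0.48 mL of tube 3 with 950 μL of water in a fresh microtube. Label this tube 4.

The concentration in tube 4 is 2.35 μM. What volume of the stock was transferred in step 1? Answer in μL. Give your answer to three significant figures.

Step 1: v brought to 900 μL → factor = 900 μL/v
Step 2: 0.65 mL + 16.7 mL = 17.35 mL total → factor 17.35/0.65 = 26.692
Step 3: 0.48 mL + 3800 μL = 4.28 mL total → factor 4.28/0.48 = 8.9167
Step 4: 0.48 mL + 950 μL = 1.43 mL total → factor 1.43/0.48 = 2.9792
Product of known-step factors = 709.06
Overall factor = 5.00 mM / (2.35 μM) = 2127.7
Step-1 factor = 2127.7 / 709.06 = 3.0007
v = 900 μL / 3.0007 = 300 μL

300 μL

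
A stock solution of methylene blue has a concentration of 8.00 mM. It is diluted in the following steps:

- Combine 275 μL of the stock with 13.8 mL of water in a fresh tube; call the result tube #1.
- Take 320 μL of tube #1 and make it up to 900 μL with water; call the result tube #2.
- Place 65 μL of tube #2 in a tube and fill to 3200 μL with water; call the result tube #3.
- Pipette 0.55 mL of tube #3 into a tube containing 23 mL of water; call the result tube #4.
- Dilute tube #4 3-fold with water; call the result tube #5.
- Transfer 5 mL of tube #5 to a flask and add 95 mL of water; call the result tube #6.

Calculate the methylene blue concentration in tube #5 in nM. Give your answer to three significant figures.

8.79 nM

Step 1: 275 μL + 13.8 mL = 14075 μL total → factor 14075/275 = 51.182
Step 2: 320 μL brought to 900 μL → factor 900/320 = 2.8125
Step 3: 65 μL brought to 3200 μL → factor 3200/65 = 49.231
Step 4: 0.55 mL + 23 mL = 23.55 mL total → factor 23.55/0.55 = 42.818
Step 5: 3-fold → factor 3
Dilution factor through tube #5 = 51.182 × 2.8125 × 49.231 × 42.818 × 3 = 9.1032 × 10^5
[tube #5] = 8.00 mM / 9.1032 × 10^5 = 8.788 × 10^-6 mM = 8.79 nM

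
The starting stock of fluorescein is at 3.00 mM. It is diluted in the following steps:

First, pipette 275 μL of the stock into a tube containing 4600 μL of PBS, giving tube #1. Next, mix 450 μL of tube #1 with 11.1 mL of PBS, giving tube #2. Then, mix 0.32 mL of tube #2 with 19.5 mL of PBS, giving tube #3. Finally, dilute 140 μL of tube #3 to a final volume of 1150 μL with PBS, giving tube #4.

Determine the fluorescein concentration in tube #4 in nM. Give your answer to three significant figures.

13.0 nM

Step 1: 275 μL + 4600 μL = 4875 μL total → factor 4875/275 = 17.727
Step 2: 450 μL + 11.1 mL = 11550 μL total → factor 11550/450 = 25.667
Step 3: 0.32 mL + 19.5 mL = 19.82 mL total → factor 19.82/0.32 = 61.938
Step 4: 140 μL brought to 1150 μL → factor 1150/140 = 8.2143
Overall dilution factor = 17.727 × 25.667 × 61.938 × 8.2143 = 2.3149 × 10^5
Final = 3.00 mM / 2.3149 × 10^5 = 1.296 × 10^-5 mM = 13.0 nM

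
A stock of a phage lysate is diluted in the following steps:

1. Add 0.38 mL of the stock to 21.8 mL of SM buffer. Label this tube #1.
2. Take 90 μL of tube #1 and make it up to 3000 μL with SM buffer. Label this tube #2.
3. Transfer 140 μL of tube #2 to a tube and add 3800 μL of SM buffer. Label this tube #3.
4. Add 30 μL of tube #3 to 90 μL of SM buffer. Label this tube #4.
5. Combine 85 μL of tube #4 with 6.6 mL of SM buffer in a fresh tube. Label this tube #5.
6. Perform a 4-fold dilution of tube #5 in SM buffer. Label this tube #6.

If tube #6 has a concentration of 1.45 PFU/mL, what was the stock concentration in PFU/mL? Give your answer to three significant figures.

Step 1: 0.38 mL + 21.8 mL = 22.18 mL total → factor 22.18/0.38 = 58.368
Step 2: 90 μL brought to 3000 μL → factor 3000/90 = 33.333
Step 3: 140 μL + 3800 μL = 3940 μL total → factor 3940/140 = 28.143
Step 4: 30 μL + 90 μL = 120 μL total → factor 120/30 = 4
Step 5: 85 μL + 6.6 mL = 6685 μL total → factor 6685/85 = 78.647
Step 6: 4-fold → factor 4
Overall dilution factor = 58.368 × 33.333 × 28.143 × 4 × 78.647 × 4 = 6.8901 × 10^7
Stock = 1.45 PFU/mL × 6.8901 × 10^7 = 9.99 × 10^7 PFU/mL

9.99 × 10^7 PFU/mL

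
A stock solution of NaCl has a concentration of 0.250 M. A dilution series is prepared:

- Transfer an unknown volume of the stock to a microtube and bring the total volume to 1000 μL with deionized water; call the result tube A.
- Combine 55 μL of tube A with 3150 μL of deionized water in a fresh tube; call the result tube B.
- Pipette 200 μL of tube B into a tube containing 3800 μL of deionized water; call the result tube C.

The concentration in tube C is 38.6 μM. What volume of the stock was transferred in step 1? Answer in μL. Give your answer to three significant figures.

Step 1: v brought to 1000 μL → factor = 1000 μL/v
Step 2: 55 μL + 3150 μL = 3205 μL total → factor 3205/55 = 58.273
Step 3: 200 μL + 3800 μL = 4000 μL total → factor 4000/200 = 20
Product of known-step factors = 1165.5
Overall factor = 0.250 M / (38.6 μM) = 6476.7
Step-1 factor = 6476.7 / 1165.5 = 5.5572
v = 1000 μL / 5.5572 = 180 μL

180 μL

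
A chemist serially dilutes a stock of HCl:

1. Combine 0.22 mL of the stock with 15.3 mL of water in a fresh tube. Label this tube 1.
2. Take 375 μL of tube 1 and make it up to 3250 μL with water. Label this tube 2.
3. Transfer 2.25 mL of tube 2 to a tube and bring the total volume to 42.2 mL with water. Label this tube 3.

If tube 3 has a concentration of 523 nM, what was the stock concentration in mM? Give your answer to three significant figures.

Step 1: 0.22 mL + 15.3 mL = 15.52 mL total → factor 15.52/0.22 = 70.545
Step 2: 375 μL brought to 3250 μL → factor 3250/375 = 8.6667
Step 3: 2.25 mL brought to 42.2 mL → factor 42.2/2.25 = 18.756
Overall dilution factor = 70.545 × 8.6667 × 18.756 = 11467
Stock = 523 nM × 11467 = 5.997 × 10^6 nM = 6.00 mM

6.00 mM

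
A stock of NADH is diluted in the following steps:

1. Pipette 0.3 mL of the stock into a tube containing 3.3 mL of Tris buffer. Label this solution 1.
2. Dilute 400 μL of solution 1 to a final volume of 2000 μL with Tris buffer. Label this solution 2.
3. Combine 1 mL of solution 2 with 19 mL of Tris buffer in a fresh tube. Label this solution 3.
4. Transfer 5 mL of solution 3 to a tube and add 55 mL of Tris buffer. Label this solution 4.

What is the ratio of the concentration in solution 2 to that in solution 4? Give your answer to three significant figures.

Step 1: 0.3 mL + 3.3 mL = 3.6 mL total → factor 3.6/0.3 = 12
Step 2: 400 μL brought to 2000 μL → factor 2000/400 = 5
Step 3: 1 mL + 19 mL = 20 mL total → factor 20/1 = 20
Step 4: 5 mL + 55 mL = 60 mL total → factor 60/5 = 12
Dilution factor to solution 2 = 60; to solution 4 = 14400
[solution 2]/[solution 4] = (factor to solution 4)/(factor to solution 2) = 14400/60 = 240

240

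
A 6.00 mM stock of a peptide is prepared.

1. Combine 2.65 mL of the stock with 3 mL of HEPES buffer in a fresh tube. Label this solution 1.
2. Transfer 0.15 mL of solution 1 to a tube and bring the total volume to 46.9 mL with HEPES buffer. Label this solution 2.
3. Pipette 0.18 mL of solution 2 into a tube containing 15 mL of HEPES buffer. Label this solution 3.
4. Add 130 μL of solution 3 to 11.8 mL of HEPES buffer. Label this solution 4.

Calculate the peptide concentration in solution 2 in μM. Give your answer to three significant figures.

Step 1: 2.65 mL + 3 mL = 5.65 mL total → factor 5.65/2.65 = 2.1321
Step 2: 0.15 mL brought to 46.9 mL → factor 46.9/0.15 = 312.67
Dilution factor through solution 2 = 2.1321 × 312.67 = 666.63
[solution 2] = 6.00 mM / 666.63 = 0.009001 mM = 9.00 μM

9.00 μM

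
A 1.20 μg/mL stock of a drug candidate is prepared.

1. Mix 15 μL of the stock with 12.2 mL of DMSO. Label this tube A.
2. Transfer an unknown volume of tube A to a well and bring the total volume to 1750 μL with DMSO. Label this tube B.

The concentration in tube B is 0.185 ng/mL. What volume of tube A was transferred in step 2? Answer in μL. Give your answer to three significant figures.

220 μL

Step 1: 15 μL + 12.2 mL = 12215 μL total → factor 12215/15 = 814.33
Step 2: v brought to 1750 μL → factor = 1750 μL/v
Product of known-step factors = 814.33
Overall factor = 1.20 μg/mL / (0.185 ng/mL) = 6486.5
Step-2 factor = 6486.5 / 814.33 = 7.9654
v = 1750 μL / 7.9654 = 220 μL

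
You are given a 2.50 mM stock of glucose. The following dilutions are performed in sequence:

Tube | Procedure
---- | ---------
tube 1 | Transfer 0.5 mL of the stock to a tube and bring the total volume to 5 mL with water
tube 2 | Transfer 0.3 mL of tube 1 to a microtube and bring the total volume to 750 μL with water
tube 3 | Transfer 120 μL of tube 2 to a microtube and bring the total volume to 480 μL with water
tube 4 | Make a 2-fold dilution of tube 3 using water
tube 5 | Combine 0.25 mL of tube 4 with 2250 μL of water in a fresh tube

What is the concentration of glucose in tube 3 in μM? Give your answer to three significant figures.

25.0 μM

Step 1: 0.5 mL brought to 5 mL → factor 5/0.5 = 10
Step 2: 0.3 mL brought to 750 μL → factor 0.75/0.3 = 2.5
Step 3: 120 μL brought to 480 μL → factor 480/120 = 4
Dilution factor through tube 3 = 10 × 2.5 × 4 = 100
[tube 3] = 2.50 mM / 100 = 0.02500 mM = 25.0 μM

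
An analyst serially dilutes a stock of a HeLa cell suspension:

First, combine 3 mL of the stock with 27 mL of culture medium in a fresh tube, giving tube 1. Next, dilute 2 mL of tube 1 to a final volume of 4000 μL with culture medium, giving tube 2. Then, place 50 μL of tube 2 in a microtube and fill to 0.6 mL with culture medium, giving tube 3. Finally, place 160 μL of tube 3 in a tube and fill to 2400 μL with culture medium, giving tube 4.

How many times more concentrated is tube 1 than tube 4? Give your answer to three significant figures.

Step 1: 3 mL + 27 mL = 30 mL total → factor 30/3 = 10
Step 2: 2 mL brought to 4000 μL → factor 4/2 = 2
Step 3: 50 μL brought to 0.6 mL → factor 600/50 = 12
Step 4: 160 μL brought to 2400 μL → factor 2400/160 = 15
Dilution factor to tube 1 = 10; to tube 4 = 3600
[tube 1]/[tube 4] = (factor to tube 4)/(factor to tube 1) = 3600/10 = 360

360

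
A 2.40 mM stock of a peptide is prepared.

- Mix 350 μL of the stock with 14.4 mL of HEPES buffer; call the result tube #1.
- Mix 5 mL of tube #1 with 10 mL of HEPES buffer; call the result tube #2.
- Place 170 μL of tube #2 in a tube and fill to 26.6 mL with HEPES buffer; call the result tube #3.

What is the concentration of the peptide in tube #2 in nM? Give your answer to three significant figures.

1.90 × 10^4 nM

Step 1: 350 μL + 14.4 mL = 14750 μL total → factor 14750/350 = 42.143
Step 2: 5 mL + 10 mL = 15 mL total → factor 15/5 = 3
Dilution factor through tube #2 = 42.143 × 3 = 126.43
[tube #2] = 2.40 mM / 126.43 = 0.01898 mM = 1.90 × 10^4 nM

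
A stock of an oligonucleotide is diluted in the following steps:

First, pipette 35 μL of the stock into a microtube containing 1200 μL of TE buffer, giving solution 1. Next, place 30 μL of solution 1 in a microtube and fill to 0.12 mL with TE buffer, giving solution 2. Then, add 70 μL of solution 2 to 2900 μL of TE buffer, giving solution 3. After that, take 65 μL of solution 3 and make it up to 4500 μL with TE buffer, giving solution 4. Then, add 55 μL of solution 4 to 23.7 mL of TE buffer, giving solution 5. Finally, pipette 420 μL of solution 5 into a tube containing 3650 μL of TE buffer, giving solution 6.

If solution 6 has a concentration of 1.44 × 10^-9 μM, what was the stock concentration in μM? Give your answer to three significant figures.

2.50 μM

Step 1: 35 μL + 1200 μL = 1235 μL total → factor 1235/35 = 35.286
Step 2: 30 μL brought to 0.12 mL → factor 120/30 = 4
Step 3: 70 μL + 2900 μL = 2970 μL total → factor 2970/70 = 42.429
Step 4: 65 μL brought to 4500 μL → factor 4500/65 = 69.231
Step 5: 55 μL + 23.7 mL = 23755 μL total → factor 23755/55 = 431.91
Step 6: 420 μL + 3650 μL = 4070 μL total → factor 4070/420 = 9.6905
Overall dilution factor = 35.286 × 4 × 42.429 × 69.231 × 431.91 × 9.6905 = 1.7352 × 10^9
Stock = 1.44 × 10^-9 μM × 1.7352 × 10^9 = 2.50 μM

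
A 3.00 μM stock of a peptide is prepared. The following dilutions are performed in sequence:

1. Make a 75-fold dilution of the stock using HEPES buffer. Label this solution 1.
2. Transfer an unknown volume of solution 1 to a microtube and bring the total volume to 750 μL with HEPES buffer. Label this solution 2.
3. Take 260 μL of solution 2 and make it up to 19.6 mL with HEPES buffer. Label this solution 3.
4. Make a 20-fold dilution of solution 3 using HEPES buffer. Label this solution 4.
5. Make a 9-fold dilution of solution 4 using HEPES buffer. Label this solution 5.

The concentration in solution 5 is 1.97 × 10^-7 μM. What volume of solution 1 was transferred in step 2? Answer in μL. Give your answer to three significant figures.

Step 1: 75-fold → factor 75
Step 2: v brought to 750 μL → factor = 750 μL/v
Step 3: 260 μL brought to 19.6 mL → factor 19600/260 = 75.385
Step 4: 20-fold → factor 20
Step 5: 9-fold → factor 9
Product of known-step factors = 1.0177 × 10^6
Overall factor = 3.00 μM / (1.97 × 10^-7 μM) = 1.5228 × 10^7
Step-2 factor = 1.5228 × 10^7 / 1.0177 × 10^6 = 14.964
v = 750 μL / 14.964 = 50.1 μL

50.1 μL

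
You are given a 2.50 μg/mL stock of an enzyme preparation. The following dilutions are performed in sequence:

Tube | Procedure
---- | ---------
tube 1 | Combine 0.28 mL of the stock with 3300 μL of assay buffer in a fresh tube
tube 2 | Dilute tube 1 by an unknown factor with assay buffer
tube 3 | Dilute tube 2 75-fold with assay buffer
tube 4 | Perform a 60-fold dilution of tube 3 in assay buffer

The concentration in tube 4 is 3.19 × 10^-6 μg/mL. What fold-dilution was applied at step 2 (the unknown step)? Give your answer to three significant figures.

Step 1: 0.28 mL + 3300 μL = 3.58 mL total → factor 3.58/0.28 = 12.786
Step 2: unknown factor x
Step 3: 75-fold → factor 75
Step 4: 60-fold → factor 60
Product of known-step factors = 57536
Overall factor = 2.50 μg/mL / (3.19 × 10^-6 μg/mL) = 7.837 × 10^5
x = 7.837 × 10^5 / 57536 = 13.6

13.6-fold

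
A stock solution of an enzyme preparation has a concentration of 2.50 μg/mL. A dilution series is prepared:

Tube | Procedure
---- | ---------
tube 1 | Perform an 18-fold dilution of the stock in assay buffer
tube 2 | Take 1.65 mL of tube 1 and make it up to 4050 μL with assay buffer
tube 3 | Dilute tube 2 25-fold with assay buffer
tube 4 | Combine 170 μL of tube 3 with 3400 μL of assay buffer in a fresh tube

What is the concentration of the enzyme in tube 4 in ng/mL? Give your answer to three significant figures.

Step 1: 18-fold → factor 18
Step 2: 1.65 mL brought to 4050 μL → factor 4.05/1.65 = 2.4545
Step 3: 25-fold → factor 25
Step 4: 170 μL + 3400 μL = 3570 μL total → factor 3570/170 = 21
Overall dilution factor = 18 × 2.4545 × 25 × 21 = 23195
Final = 2.50 μg/mL / 23195 = 0.0001078 μg/mL = 0.108 ng/mL

0.108 ng/mL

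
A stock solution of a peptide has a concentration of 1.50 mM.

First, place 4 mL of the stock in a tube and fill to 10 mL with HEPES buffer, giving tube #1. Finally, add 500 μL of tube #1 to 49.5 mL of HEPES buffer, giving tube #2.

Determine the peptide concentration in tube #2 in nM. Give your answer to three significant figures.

6.00 × 10^3 nM

Step 1: 4 mL brought to 10 mL → factor 10/4 = 2.5
Step 2: 500 μL + 49.5 mL = 50000 μL total → factor 50000/500 = 100
Overall dilution factor = 2.5 × 100 = 250
Final = 1.50 mM / 250 = 0.006000 mM = 6.00 × 10^3 nM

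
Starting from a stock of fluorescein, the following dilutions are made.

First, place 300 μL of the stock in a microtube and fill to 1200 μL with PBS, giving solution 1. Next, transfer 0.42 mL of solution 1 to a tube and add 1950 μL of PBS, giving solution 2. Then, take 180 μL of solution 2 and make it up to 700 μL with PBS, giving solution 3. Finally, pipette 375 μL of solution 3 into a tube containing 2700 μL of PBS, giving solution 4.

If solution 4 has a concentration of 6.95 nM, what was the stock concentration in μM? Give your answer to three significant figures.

Step 1: 300 μL brought to 1200 μL → factor 1200/300 = 4
Step 2: 0.42 mL + 1950 μL = 2.37 mL total → factor 2.37/0.42 = 5.6429
Step 3: 180 μL brought to 700 μL → factor 700/180 = 3.8889
Step 4: 375 μL + 2700 μL = 3075 μL total → factor 3075/375 = 8.2
Overall dilution factor = 4 × 5.6429 × 3.8889 × 8.2 = 719.78
Stock = 6.95 nM × 719.78 = 5002 nM = 5.00 μM

5.00 μM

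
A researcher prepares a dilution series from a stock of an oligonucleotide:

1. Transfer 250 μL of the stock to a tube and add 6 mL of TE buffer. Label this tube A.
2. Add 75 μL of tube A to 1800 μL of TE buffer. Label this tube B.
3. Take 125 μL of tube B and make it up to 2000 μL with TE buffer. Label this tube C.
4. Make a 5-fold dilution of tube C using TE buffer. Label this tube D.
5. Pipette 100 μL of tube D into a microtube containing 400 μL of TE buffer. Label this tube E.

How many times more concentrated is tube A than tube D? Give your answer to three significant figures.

2.00 × 10^3

Step 1: 250 μL + 6 mL = 6250 μL total → factor 6250/250 = 25
Step 2: 75 μL + 1800 μL = 1875 μL total → factor 1875/75 = 25
Step 3: 125 μL brought to 2000 μL → factor 2000/125 = 16
Step 4: 5-fold → factor 5
Dilution factor to tube A = 25; to tube D = 50000
[tube A]/[tube D] = (factor to tube D)/(factor to tube A) = 50000/25 = 2.00 × 10^3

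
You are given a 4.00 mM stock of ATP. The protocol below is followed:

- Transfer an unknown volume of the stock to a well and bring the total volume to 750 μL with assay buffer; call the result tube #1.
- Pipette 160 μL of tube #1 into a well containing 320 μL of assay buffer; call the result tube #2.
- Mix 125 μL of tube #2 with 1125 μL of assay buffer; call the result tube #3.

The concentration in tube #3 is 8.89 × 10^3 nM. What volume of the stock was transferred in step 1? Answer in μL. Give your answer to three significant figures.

Step 1: v brought to 750 μL → factor = 750 μL/v
Step 2: 160 μL + 320 μL = 480 μL total → factor 480/160 = 3
Step 3: 125 μL + 1125 μL = 1250 μL total → factor 1250/125 = 10
Product of known-step factors = 30
Overall factor = 4.00 mM / (8.89 × 10^3 nM) = 449.94
Step-1 factor = 449.94 / 30 = 14.998
v = 750 μL / 14.998 = 50.0 μL

50.0 μL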